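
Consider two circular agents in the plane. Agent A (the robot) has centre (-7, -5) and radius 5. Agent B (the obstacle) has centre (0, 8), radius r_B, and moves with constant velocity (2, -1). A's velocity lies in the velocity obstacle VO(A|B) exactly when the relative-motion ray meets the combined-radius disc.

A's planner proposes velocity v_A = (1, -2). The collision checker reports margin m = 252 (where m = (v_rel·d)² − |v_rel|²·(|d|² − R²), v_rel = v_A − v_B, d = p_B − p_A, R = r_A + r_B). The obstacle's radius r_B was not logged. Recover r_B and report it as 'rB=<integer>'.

m = 252
d = (7, 13);  v_rel = (-1, -1),  |v_rel|² = 2
v_rel×d = (-1)·(13) − (-1)·(7) = -6
since m = R²·2 − (-6)²:  R² = (36 + 252) / 2 = 144
R = √144 = 12  ⇒  r_B = 12 − 5 = 7

rB=7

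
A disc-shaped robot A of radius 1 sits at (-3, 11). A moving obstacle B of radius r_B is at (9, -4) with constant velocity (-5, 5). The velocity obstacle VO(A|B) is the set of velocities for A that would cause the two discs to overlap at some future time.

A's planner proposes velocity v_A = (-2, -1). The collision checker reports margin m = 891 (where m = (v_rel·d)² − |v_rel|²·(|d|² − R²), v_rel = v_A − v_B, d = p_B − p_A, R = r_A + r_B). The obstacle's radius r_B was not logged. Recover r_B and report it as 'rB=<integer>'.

m = 891
d = (12, -15);  v_rel = (3, -6),  |v_rel|² = 45
v_rel×d = (3)·(-15) − (-6)·(12) = 27
since m = R²·45 − 27²:  R² = (729 + 891) / 45 = 36
R = √36 = 6  ⇒  r_B = 6 − 1 = 5

rB=5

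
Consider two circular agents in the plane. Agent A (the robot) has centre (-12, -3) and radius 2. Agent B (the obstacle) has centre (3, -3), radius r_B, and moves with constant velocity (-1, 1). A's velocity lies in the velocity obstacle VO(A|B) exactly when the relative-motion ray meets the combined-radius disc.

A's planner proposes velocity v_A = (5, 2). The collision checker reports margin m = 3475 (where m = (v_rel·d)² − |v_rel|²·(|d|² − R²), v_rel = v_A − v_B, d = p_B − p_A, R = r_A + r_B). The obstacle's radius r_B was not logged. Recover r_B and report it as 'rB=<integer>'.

m = 3475
d = (15, 0);  v_rel = (6, 1),  |v_rel|² = 37
v_rel×d = (6)·(0) − (1)·(15) = -15
since m = R²·37 − (-15)²:  R² = (225 + 3475) / 37 = 100
R = √100 = 10  ⇒  r_B = 10 − 2 = 8

rB=8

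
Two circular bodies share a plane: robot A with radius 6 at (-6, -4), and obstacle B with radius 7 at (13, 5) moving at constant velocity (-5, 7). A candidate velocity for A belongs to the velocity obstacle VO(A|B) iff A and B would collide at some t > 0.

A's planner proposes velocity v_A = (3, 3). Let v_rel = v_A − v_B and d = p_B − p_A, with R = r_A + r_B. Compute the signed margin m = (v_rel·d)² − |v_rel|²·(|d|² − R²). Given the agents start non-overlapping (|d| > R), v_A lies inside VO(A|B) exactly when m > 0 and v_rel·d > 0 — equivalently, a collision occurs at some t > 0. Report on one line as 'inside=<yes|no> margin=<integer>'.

d = (19, 9),  |d|² = 442;  R = 6+7 = 13,  c = 442−13² = 273
v_rel = (8, -4),  |v_rel|² = 80;  v_rel·d = (8)·(19) + (-4)·(9) = 116
80·t² − 232·t + 273 = 0  ⇒  m = 116² − 80·273 = -8384
m = -8384 < 0,  v_rel·d = 116 > 0  ⇒  outside

inside=no margin=-8384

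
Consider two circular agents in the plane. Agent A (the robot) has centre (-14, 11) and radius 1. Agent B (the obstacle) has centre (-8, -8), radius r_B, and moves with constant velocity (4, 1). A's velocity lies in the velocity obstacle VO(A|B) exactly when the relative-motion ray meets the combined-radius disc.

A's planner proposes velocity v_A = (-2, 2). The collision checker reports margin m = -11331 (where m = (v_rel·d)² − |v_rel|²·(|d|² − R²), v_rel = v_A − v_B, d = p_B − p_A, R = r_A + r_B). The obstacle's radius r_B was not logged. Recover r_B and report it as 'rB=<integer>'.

m = -11331
d = (6, -19);  v_rel = (-6, 1),  |v_rel|² = 37
v_rel×d = (-6)·(-19) − (1)·(6) = 108
since m = R²·37 − 108²:  R² = (11664 + -11331) / 37 = 9
R = √9 = 3  ⇒  r_B = 3 − 1 = 2

rB=2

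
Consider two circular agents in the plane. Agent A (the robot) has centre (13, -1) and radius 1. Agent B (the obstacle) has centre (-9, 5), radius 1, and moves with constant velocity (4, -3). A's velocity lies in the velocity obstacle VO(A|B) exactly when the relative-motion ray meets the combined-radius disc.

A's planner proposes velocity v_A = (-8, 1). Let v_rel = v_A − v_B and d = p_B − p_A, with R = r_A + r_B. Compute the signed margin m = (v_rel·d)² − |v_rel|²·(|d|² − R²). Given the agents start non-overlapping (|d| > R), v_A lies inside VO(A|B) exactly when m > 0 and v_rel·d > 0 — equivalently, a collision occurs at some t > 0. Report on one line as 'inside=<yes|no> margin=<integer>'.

d = (-22, 6),  |d|² = 520;  R = 1+1 = 2,  c = 520−2² = 516
v_rel = (-12, 4),  |v_rel|² = 160;  v_rel·d = (-12)·(-22) + (4)·(6) = 288
160·t² − 576·t + 516 = 0  ⇒  m = 288² − 160·516 = 384
m = 384 > 0,  v_rel·d = 288 > 0  ⇒  inside

inside=yes margin=384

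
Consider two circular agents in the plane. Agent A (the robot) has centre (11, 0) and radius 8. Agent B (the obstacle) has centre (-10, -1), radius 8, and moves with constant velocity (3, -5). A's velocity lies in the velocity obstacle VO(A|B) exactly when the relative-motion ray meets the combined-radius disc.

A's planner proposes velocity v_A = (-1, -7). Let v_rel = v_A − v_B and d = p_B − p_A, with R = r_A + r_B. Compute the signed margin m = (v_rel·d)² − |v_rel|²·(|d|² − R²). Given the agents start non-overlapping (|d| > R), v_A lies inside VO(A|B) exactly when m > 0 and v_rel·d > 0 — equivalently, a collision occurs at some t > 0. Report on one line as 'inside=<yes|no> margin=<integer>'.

d = (-21, -1),  |d|² = 442;  R = 8+8 = 16,  c = 442−16² = 186
v_rel = (-4, -2),  |v_rel|² = 20;  v_rel·d = (-4)·(-21) + (-2)·(-1) = 86
20·t² − 172·t + 186 = 0  ⇒  m = 86² − 20·186 = 3676
m = 3676 > 0,  v_rel·d = 86 > 0  ⇒  inside

inside=yes margin=3676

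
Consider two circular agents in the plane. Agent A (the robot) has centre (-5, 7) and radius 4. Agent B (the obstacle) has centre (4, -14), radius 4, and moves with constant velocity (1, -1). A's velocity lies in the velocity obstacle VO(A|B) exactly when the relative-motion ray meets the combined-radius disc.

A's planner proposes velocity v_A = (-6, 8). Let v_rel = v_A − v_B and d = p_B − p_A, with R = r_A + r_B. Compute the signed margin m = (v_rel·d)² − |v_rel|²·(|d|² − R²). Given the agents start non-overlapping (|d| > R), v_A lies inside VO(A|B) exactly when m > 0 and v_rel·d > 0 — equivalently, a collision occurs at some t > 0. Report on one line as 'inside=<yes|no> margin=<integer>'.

d = (9, -21),  |d|² = 522;  R = 4+4 = 8,  c = 522−8² = 458
v_rel = (-7, 9),  |v_rel|² = 130;  v_rel·d = (-7)·(9) + (9)·(-21) = -252
130·t² + 504·t + 458 = 0  ⇒  m = (-252)² − 130·458 = 3964
m = 3964 > 0,  v_rel·d = -252 < 0  ⇒  outside

inside=no margin=3964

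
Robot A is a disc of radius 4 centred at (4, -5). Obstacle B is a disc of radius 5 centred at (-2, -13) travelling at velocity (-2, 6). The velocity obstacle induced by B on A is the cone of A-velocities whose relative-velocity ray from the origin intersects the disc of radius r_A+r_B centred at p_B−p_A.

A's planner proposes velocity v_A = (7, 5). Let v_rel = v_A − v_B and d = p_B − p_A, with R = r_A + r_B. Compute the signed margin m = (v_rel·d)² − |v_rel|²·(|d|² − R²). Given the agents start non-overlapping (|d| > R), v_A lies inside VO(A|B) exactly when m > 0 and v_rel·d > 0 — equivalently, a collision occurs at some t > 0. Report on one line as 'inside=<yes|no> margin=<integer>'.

d = (-6, -8),  |d|² = 100;  R = 4+5 = 9,  c = 100−9² = 19
v_rel = (9, -1),  |v_rel|² = 82;  v_rel·d = (9)·(-6) + (-1)·(-8) = -46
82·t² + 92·t + 19 = 0  ⇒  m = (-46)² − 82·19 = 558
m = 558 > 0,  v_rel·d = -46 < 0  ⇒  outside

inside=no margin=558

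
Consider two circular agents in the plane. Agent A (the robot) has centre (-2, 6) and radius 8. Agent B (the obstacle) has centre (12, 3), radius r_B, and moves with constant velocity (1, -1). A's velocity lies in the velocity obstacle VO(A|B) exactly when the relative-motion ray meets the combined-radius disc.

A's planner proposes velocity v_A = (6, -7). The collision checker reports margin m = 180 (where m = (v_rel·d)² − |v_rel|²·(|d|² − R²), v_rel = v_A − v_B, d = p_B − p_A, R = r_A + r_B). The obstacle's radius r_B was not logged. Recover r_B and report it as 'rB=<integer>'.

m = 180
d = (14, -3);  v_rel = (5, -6),  |v_rel|² = 61
v_rel×d = (5)·(-3) − (-6)·(14) = 69
since m = R²·61 − 69²:  R² = (4761 + 180) / 61 = 81
R = √81 = 9  ⇒  r_B = 9 − 8 = 1

rB=1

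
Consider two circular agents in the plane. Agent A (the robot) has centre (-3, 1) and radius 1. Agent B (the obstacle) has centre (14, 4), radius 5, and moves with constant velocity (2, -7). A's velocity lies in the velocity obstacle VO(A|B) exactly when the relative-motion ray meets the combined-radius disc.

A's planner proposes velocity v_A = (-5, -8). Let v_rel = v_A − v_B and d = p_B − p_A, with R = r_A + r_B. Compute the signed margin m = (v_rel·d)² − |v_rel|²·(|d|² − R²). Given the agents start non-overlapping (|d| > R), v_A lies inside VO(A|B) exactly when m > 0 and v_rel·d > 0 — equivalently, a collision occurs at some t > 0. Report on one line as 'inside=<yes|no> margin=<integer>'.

d = (17, 3),  |d|² = 298;  R = 1+5 = 6,  c = 298−6² = 262
v_rel = (-7, -1),  |v_rel|² = 50;  v_rel·d = (-7)·(17) + (-1)·(3) = -122
50·t² + 244·t + 262 = 0  ⇒  m = (-122)² − 50·262 = 1784
m = 1784 > 0,  v_rel·d = -122 < 0  ⇒  outside

inside=no margin=1784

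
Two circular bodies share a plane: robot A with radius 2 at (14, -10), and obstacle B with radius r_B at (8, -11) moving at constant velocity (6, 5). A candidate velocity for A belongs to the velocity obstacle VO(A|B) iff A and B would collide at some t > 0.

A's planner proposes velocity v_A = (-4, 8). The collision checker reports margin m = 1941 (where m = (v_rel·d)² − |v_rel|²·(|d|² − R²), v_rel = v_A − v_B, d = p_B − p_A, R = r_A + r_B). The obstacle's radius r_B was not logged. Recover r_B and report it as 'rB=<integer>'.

m = 1941
d = (-6, -1);  v_rel = (-10, 3),  |v_rel|² = 109
v_rel×d = (-10)·(-1) − (3)·(-6) = 28
since m = R²·109 − 28²:  R² = (784 + 1941) / 109 = 25
R = √25 = 5  ⇒  r_B = 5 − 2 = 3

rB=3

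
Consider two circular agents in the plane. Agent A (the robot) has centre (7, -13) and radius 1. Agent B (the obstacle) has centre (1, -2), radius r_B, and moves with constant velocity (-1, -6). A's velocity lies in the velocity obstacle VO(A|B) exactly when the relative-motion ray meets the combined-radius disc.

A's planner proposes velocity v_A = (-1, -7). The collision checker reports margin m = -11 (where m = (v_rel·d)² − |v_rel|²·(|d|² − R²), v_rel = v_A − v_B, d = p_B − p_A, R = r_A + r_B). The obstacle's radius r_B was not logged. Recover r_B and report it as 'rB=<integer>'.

m = -11
d = (-6, 11);  v_rel = (0, -1),  |v_rel|² = 1
v_rel×d = (0)·(11) − (-1)·(-6) = -6
since m = R²·1 − (-6)²:  R² = (36 + -11) / 1 = 25
R = √25 = 5  ⇒  r_B = 5 − 1 = 4

rB=4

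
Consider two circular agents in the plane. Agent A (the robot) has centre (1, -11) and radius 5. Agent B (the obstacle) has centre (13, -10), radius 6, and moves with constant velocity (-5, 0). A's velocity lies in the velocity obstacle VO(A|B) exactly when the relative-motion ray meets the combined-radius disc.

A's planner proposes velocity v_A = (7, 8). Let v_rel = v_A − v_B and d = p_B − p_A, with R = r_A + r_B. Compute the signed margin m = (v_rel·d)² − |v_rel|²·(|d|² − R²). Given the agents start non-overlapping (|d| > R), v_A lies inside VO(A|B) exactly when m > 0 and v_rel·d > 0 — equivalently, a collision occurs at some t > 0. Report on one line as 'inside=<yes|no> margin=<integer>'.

d = (12, 1),  |d|² = 145;  R = 5+6 = 11,  c = 145−11² = 24
v_rel = (12, 8),  |v_rel|² = 208;  v_rel·d = (12)·(12) + (8)·(1) = 152
208·t² − 304·t + 24 = 0  ⇒  m = 152² − 208·24 = 18112
m = 18112 > 0,  v_rel·d = 152 > 0  ⇒  inside

inside=yes margin=18112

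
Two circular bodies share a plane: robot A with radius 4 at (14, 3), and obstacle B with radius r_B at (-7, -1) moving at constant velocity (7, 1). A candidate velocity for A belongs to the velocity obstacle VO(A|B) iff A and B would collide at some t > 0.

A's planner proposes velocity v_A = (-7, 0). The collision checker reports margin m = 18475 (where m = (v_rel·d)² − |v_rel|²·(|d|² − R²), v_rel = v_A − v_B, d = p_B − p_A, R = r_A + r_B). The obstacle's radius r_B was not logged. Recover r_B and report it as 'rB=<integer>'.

m = 18475
d = (-21, -4);  v_rel = (-14, -1),  |v_rel|² = 197
v_rel×d = (-14)·(-4) − (-1)·(-21) = 35
since m = R²·197 − 35²:  R² = (1225 + 18475) / 197 = 100
R = √100 = 10  ⇒  r_B = 10 − 4 = 6

rB=6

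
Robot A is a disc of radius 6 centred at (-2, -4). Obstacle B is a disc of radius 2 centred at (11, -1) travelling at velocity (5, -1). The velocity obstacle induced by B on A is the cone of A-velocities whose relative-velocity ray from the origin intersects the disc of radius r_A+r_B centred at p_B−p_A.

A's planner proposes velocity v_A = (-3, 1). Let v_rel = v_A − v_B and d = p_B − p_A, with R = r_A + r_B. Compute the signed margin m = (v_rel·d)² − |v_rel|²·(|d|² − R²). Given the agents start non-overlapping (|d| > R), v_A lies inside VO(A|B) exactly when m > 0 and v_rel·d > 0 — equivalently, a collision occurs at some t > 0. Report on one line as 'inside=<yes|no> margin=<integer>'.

d = (13, 3),  |d|² = 178;  R = 6+2 = 8,  c = 178−8² = 114
v_rel = (-8, 2),  |v_rel|² = 68;  v_rel·d = (-8)·(13) + (2)·(3) = -98
68·t² + 196·t + 114 = 0  ⇒  m = (-98)² − 68·114 = 1852
m = 1852 > 0,  v_rel·d = -98 < 0  ⇒  outside

inside=no margin=1852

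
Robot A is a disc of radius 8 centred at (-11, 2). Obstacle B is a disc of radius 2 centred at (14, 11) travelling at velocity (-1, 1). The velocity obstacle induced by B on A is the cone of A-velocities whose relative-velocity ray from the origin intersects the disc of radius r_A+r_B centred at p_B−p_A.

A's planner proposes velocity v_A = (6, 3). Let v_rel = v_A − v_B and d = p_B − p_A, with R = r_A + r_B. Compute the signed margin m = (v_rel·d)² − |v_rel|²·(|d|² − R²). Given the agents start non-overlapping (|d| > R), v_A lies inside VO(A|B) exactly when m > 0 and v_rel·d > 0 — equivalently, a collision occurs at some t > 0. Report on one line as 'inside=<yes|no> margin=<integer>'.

d = (25, 9),  |d|² = 706;  R = 8+2 = 10,  c = 706−10² = 606
v_rel = (7, 2),  |v_rel|² = 53;  v_rel·d = (7)·(25) + (2)·(9) = 193
53·t² − 386·t + 606 = 0  ⇒  m = 193² − 53·606 = 5131
m = 5131 > 0,  v_rel·d = 193 > 0  ⇒  inside

inside=yes margin=5131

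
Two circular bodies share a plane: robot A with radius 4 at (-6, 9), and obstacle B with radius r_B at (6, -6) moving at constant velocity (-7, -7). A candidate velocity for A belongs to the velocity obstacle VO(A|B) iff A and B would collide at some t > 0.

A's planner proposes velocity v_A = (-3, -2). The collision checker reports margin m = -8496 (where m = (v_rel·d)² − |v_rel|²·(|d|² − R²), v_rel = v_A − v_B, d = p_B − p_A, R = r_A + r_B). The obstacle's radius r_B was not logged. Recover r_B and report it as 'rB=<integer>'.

m = -8496
d = (12, -15);  v_rel = (4, 5),  |v_rel|² = 41
v_rel×d = (4)·(-15) − (5)·(12) = -120
since m = R²·41 − (-120)²:  R² = (14400 + -8496) / 41 = 144
R = √144 = 12  ⇒  r_B = 12 − 4 = 8

rB=8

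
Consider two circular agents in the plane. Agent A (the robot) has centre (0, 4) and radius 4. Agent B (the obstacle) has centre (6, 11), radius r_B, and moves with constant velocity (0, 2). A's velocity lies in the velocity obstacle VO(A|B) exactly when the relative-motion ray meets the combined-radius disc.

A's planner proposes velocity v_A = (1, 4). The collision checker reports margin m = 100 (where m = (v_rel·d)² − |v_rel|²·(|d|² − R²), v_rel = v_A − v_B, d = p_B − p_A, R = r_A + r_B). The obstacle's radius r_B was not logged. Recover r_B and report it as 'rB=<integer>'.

m = 100
d = (6, 7);  v_rel = (1, 2),  |v_rel|² = 5
v_rel×d = (1)·(7) − (2)·(6) = -5
since m = R²·5 − (-5)²:  R² = (25 + 100) / 5 = 25
R = √25 = 5  ⇒  r_B = 5 − 4 = 1

rB=1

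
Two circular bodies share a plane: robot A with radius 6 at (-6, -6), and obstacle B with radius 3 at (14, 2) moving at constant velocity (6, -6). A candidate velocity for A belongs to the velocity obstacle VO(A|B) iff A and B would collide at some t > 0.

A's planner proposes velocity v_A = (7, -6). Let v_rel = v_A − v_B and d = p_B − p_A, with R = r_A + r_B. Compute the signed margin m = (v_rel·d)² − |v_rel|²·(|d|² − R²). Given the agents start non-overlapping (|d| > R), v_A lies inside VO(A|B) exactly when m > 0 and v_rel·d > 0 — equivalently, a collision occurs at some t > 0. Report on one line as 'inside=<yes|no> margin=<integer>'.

d = (20, 8),  |d|² = 464;  R = 6+3 = 9,  c = 464−9² = 383
v_rel = (1, 0),  |v_rel|² = 1;  v_rel·d = (1)·(20) + (0)·(8) = 20
1·t² − 40·t + 383 = 0  ⇒  m = 20² − 1·383 = 17
m = 17 > 0,  v_rel·d = 20 > 0  ⇒  inside

inside=yes margin=17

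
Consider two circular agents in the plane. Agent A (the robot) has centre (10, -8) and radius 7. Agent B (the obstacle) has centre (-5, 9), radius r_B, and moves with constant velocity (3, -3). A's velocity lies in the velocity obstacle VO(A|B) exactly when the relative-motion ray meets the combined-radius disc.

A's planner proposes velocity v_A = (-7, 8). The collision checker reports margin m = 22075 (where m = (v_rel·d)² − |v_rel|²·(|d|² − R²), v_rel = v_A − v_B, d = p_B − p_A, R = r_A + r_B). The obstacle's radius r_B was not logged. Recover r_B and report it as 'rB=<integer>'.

m = 22075
d = (-15, 17);  v_rel = (-10, 11),  |v_rel|² = 221
v_rel×d = (-10)·(17) − (11)·(-15) = -5
since m = R²·221 − (-5)²:  R² = (25 + 22075) / 221 = 100
R = √100 = 10  ⇒  r_B = 10 − 7 = 3

rB=3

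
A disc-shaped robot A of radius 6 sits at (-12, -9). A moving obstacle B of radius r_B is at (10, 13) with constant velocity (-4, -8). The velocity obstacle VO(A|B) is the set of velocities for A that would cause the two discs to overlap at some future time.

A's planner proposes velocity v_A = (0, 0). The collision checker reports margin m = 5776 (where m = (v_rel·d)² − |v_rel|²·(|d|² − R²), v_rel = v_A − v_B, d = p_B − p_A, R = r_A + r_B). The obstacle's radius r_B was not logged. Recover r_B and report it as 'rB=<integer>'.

m = 5776
d = (22, 22);  v_rel = (4, 8),  |v_rel|² = 80
v_rel×d = (4)·(22) − (8)·(22) = -88
since m = R²·80 − (-88)²:  R² = (7744 + 5776) / 80 = 169
R = √169 = 13  ⇒  r_B = 13 − 6 = 7

rB=7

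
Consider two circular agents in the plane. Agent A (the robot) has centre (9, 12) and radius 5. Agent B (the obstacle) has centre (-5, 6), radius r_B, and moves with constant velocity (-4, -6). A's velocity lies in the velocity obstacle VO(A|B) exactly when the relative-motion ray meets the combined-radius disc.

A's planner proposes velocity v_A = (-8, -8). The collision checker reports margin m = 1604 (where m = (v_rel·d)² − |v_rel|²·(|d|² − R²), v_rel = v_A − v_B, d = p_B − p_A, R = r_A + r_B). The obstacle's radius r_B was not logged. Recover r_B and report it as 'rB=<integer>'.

m = 1604
d = (-14, -6);  v_rel = (-4, -2),  |v_rel|² = 20
v_rel×d = (-4)·(-6) − (-2)·(-14) = -4
since m = R²·20 − (-4)²:  R² = (16 + 1604) / 20 = 81
R = √81 = 9  ⇒  r_B = 9 − 5 = 4

rB=4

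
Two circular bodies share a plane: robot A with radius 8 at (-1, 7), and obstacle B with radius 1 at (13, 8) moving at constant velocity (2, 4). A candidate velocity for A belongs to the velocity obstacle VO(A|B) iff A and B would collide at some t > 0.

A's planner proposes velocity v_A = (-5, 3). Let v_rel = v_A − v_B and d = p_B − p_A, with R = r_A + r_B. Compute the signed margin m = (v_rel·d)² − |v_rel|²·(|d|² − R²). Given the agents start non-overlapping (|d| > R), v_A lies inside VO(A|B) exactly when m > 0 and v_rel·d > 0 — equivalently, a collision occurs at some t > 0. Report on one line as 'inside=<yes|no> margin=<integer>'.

d = (14, 1),  |d|² = 197;  R = 8+1 = 9,  c = 197−9² = 116
v_rel = (-7, -1),  |v_rel|² = 50;  v_rel·d = (-7)·(14) + (-1)·(1) = -99
50·t² + 198·t + 116 = 0  ⇒  m = (-99)² − 50·116 = 4001
m = 4001 > 0,  v_rel·d = -99 < 0  ⇒  outside

inside=no margin=4001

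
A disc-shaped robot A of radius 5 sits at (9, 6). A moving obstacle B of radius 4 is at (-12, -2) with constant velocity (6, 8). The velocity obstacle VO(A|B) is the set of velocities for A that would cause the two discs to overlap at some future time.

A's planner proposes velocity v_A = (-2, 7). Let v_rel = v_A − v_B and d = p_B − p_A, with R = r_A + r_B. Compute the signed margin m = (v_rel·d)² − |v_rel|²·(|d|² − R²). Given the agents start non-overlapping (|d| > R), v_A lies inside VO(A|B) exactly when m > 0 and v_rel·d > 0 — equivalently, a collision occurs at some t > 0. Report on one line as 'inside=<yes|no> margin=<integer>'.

d = (-21, -8),  |d|² = 505;  R = 5+4 = 9,  c = 505−9² = 424
v_rel = (-8, -1),  |v_rel|² = 65;  v_rel·d = (-8)·(-21) + (-1)·(-8) = 176
65·t² − 352·t + 424 = 0  ⇒  m = 176² − 65·424 = 3416
m = 3416 > 0,  v_rel·d = 176 > 0  ⇒  inside

inside=yes margin=3416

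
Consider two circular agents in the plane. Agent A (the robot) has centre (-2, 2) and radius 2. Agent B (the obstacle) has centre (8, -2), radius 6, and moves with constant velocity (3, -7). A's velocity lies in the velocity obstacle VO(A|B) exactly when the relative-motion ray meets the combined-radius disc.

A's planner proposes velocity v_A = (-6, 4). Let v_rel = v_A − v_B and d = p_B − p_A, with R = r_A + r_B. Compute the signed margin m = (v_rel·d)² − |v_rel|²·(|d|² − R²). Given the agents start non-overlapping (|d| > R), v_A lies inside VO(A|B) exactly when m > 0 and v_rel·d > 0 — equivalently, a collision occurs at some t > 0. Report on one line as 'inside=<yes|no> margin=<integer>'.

d = (10, -4),  |d|² = 116;  R = 2+6 = 8,  c = 116−8² = 52
v_rel = (-9, 11),  |v_rel|² = 202;  v_rel·d = (-9)·(10) + (11)·(-4) = -134
202·t² + 268·t + 52 = 0  ⇒  m = (-134)² − 202·52 = 7452
m = 7452 > 0,  v_rel·d = -134 < 0  ⇒  outside

inside=no margin=7452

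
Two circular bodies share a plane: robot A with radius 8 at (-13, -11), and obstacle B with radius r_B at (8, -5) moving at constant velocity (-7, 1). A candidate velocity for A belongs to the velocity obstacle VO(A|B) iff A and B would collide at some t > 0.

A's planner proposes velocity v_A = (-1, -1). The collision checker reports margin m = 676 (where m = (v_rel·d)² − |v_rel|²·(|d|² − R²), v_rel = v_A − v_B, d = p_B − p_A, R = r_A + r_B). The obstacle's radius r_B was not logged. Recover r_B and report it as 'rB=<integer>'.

m = 676
d = (21, 6);  v_rel = (6, -2),  |v_rel|² = 40
v_rel×d = (6)·(6) − (-2)·(21) = 78
since m = R²·40 − 78²:  R² = (6084 + 676) / 40 = 169
R = √169 = 13  ⇒  r_B = 13 − 8 = 5

rB=5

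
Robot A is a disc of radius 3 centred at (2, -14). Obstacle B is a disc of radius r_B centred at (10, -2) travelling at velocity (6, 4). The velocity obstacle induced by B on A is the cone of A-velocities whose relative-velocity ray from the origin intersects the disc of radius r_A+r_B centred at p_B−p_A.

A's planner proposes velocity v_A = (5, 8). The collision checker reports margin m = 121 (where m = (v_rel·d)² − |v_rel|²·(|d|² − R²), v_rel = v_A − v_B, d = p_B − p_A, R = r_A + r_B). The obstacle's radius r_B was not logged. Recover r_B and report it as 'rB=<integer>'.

m = 121
d = (8, 12);  v_rel = (-1, 4),  |v_rel|² = 17
v_rel×d = (-1)·(12) − (4)·(8) = -44
since m = R²·17 − (-44)²:  R² = (1936 + 121) / 17 = 121
R = √121 = 11  ⇒  r_B = 11 − 3 = 8

rB=8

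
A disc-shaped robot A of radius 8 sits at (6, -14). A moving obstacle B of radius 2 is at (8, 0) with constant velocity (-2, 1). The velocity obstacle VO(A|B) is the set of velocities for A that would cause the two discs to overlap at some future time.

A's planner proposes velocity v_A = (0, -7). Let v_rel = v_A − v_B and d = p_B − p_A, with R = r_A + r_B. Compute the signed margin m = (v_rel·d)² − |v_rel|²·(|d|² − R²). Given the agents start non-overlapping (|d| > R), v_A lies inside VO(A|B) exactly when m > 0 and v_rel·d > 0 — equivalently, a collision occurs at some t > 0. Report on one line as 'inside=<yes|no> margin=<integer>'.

d = (2, 14),  |d|² = 200;  R = 8+2 = 10,  c = 200−10² = 100
v_rel = (2, -8),  |v_rel|² = 68;  v_rel·d = (2)·(2) + (-8)·(14) = -108
68·t² + 216·t + 100 = 0  ⇒  m = (-108)² − 68·100 = 4864
m = 4864 > 0,  v_rel·d = -108 < 0  ⇒  outside

inside=no margin=4864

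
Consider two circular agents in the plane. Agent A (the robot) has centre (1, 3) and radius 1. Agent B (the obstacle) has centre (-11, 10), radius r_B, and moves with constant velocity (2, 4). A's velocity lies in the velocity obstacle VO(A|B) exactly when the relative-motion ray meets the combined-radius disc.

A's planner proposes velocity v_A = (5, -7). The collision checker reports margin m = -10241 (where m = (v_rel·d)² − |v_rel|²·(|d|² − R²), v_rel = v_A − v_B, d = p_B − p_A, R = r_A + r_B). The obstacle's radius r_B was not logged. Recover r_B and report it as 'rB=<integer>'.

m = -10241
d = (-12, 7);  v_rel = (3, -11),  |v_rel|² = 130
v_rel×d = (3)·(7) − (-11)·(-12) = -111
since m = R²·130 − (-111)²:  R² = (12321 + -10241) / 130 = 16
R = √16 = 4  ⇒  r_B = 4 − 1 = 3

rB=3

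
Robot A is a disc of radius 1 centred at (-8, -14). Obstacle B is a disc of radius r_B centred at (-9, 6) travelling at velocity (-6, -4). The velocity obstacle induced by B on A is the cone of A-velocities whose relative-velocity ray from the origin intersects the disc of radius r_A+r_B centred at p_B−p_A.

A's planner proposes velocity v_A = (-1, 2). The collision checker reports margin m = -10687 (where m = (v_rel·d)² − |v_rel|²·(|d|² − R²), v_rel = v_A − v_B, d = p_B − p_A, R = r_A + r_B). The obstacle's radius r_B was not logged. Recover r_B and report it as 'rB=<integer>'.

m = -10687
d = (-1, 20);  v_rel = (5, 6),  |v_rel|² = 61
v_rel×d = (5)·(20) − (6)·(-1) = 106
since m = R²·61 − 106²:  R² = (11236 + -10687) / 61 = 9
R = √9 = 3  ⇒  r_B = 3 − 1 = 2

rB=2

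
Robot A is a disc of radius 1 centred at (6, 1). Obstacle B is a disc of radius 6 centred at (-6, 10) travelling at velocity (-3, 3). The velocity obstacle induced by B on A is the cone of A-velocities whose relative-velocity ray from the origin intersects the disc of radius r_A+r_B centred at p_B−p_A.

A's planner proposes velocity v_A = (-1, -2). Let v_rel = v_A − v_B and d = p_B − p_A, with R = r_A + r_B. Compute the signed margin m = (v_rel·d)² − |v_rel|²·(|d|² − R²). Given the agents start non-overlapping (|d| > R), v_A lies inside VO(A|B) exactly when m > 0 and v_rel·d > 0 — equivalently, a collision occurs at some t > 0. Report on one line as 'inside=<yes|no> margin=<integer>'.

d = (-12, 9),  |d|² = 225;  R = 1+6 = 7,  c = 225−7² = 176
v_rel = (2, -5),  |v_rel|² = 29;  v_rel·d = (2)·(-12) + (-5)·(9) = -69
29·t² + 138·t + 176 = 0  ⇒  m = (-69)² − 29·176 = -343
m = -343 < 0,  v_rel·d = -69 < 0  ⇒  outside

inside=no margin=-343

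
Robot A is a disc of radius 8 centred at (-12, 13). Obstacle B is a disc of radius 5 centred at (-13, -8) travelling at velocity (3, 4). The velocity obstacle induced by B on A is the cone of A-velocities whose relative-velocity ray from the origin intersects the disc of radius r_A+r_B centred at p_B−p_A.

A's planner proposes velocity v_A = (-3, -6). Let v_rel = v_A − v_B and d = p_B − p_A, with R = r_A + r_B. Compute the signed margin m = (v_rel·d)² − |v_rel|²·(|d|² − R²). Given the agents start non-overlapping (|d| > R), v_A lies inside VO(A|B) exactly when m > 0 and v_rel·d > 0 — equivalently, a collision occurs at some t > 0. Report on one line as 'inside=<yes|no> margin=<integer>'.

d = (-1, -21),  |d|² = 442;  R = 8+5 = 13,  c = 442−13² = 273
v_rel = (-6, -10),  |v_rel|² = 136;  v_rel·d = (-6)·(-1) + (-10)·(-21) = 216
136·t² − 432·t + 273 = 0  ⇒  m = 216² − 136·273 = 9528
m = 9528 > 0,  v_rel·d = 216 > 0  ⇒  inside

inside=yes margin=9528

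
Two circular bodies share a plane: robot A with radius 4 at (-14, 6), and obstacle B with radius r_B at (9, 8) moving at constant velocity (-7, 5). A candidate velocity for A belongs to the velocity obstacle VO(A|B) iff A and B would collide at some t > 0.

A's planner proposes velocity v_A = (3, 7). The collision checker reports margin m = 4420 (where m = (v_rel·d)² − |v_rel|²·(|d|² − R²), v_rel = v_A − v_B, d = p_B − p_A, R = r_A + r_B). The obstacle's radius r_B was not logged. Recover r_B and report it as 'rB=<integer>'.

m = 4420
d = (23, 2);  v_rel = (10, 2),  |v_rel|² = 104
v_rel×d = (10)·(2) − (2)·(23) = -26
since m = R²·104 − (-26)²:  R² = (676 + 4420) / 104 = 49
R = √49 = 7  ⇒  r_B = 7 − 4 = 3

rB=3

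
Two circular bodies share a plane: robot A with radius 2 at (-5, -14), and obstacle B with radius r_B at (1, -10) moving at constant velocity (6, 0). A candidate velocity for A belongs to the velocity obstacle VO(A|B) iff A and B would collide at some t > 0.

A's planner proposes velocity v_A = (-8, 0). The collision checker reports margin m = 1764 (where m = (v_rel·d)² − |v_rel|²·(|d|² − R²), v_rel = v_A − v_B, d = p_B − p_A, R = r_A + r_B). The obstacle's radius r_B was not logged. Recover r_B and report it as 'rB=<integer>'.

m = 1764
d = (6, 4);  v_rel = (-14, 0),  |v_rel|² = 196
v_rel×d = (-14)·(4) − (0)·(6) = -56
since m = R²·196 − (-56)²:  R² = (3136 + 1764) / 196 = 25
R = √25 = 5  ⇒  r_B = 5 − 2 = 3

rB=3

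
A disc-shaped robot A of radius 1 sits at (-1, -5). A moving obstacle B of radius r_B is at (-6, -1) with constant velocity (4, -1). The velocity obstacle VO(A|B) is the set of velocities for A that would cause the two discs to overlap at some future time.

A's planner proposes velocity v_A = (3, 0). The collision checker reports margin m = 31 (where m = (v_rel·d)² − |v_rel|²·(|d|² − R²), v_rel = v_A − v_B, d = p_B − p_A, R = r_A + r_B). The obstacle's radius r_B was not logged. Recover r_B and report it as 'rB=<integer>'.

m = 31
d = (-5, 4);  v_rel = (-1, 1),  |v_rel|² = 2
v_rel×d = (-1)·(4) − (1)·(-5) = 1
since m = R²·2 − 1²:  R² = (1 + 31) / 2 = 16
R = √16 = 4  ⇒  r_B = 4 − 1 = 3

rB=3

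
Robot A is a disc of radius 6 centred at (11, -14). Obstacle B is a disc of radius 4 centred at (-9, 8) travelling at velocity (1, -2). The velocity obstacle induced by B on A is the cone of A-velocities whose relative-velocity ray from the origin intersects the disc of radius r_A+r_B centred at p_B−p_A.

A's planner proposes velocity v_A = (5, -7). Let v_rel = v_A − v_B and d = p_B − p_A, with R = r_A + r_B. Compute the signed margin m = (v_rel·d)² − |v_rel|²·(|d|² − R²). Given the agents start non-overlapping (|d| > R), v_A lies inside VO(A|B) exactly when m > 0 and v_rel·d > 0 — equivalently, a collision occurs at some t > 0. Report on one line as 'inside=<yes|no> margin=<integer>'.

d = (-20, 22),  |d|² = 884;  R = 6+4 = 10,  c = 884−10² = 784
v_rel = (4, -5),  |v_rel|² = 41;  v_rel·d = (4)·(-20) + (-5)·(22) = -190
41·t² + 380·t + 784 = 0  ⇒  m = (-190)² − 41·784 = 3956
m = 3956 > 0,  v_rel·d = -190 < 0  ⇒  outside

inside=no margin=3956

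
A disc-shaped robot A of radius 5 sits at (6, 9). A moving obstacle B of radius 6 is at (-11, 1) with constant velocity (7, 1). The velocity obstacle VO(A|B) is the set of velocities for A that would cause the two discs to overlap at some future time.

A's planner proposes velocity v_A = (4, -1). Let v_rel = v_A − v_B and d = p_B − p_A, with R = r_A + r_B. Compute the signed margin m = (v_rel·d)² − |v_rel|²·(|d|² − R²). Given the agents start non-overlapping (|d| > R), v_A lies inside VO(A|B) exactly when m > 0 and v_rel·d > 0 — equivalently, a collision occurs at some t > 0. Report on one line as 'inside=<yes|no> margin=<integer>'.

d = (-17, -8),  |d|² = 353;  R = 5+6 = 11,  c = 353−11² = 232
v_rel = (-3, -2),  |v_rel|² = 13;  v_rel·d = (-3)·(-17) + (-2)·(-8) = 67
13·t² − 134·t + 232 = 0  ⇒  m = 67² − 13·232 = 1473
m = 1473 > 0,  v_rel·d = 67 > 0  ⇒  inside

inside=yes margin=1473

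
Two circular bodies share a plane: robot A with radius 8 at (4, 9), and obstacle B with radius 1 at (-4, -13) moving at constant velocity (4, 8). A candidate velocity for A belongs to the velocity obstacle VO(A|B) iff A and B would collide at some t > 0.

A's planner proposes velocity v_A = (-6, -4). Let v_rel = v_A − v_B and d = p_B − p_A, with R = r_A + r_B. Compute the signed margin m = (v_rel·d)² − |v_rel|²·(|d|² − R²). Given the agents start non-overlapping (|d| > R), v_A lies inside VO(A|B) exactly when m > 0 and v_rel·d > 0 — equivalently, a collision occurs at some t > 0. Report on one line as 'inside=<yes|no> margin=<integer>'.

d = (-8, -22),  |d|² = 548;  R = 8+1 = 9,  c = 548−9² = 467
v_rel = (-10, -12),  |v_rel|² = 244;  v_rel·d = (-10)·(-8) + (-12)·(-22) = 344
244·t² − 688·t + 467 = 0  ⇒  m = 344² − 244·467 = 4388
m = 4388 > 0,  v_rel·d = 344 > 0  ⇒  inside

inside=yes margin=4388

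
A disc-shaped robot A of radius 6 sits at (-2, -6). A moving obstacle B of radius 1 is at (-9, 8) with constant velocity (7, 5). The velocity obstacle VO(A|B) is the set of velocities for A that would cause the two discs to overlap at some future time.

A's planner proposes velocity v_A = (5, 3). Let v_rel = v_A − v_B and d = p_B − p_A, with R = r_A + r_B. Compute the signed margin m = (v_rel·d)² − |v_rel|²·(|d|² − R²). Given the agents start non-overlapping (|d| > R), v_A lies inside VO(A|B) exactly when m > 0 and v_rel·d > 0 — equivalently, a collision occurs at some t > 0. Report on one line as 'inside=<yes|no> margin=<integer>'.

d = (-7, 14),  |d|² = 245;  R = 6+1 = 7,  c = 245−7² = 196
v_rel = (-2, -2),  |v_rel|² = 8;  v_rel·d = (-2)·(-7) + (-2)·(14) = -14
8·t² + 28·t + 196 = 0  ⇒  m = (-14)² − 8·196 = -1372
m = -1372 < 0,  v_rel·d = -14 < 0  ⇒  outside

inside=no margin=-1372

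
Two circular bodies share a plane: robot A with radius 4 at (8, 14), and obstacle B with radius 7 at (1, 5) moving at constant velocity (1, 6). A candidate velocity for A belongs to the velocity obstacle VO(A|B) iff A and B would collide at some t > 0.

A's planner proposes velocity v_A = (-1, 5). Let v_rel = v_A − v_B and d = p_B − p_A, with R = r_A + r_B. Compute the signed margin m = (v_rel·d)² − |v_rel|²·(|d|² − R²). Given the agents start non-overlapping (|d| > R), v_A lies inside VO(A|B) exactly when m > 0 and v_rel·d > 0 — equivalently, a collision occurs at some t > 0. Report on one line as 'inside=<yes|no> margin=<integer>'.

d = (-7, -9),  |d|² = 130;  R = 4+7 = 11,  c = 130−11² = 9
v_rel = (-2, -1),  |v_rel|² = 5;  v_rel·d = (-2)·(-7) + (-1)·(-9) = 23
5·t² − 46·t + 9 = 0  ⇒  m = 23² − 5·9 = 484
m = 484 > 0,  v_rel·d = 23 > 0  ⇒  inside

inside=yes margin=484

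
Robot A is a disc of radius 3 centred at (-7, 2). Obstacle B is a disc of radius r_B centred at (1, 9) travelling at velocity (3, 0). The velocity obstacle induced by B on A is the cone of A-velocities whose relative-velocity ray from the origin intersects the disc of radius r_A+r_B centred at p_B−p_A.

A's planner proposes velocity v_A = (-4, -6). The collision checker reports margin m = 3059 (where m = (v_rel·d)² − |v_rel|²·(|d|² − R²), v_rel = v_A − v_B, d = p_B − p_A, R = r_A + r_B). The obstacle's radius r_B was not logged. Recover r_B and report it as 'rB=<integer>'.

m = 3059
d = (8, 7);  v_rel = (-7, -6),  |v_rel|² = 85
v_rel×d = (-7)·(7) − (-6)·(8) = -1
since m = R²·85 − (-1)²:  R² = (1 + 3059) / 85 = 36
R = √36 = 6  ⇒  r_B = 6 − 3 = 3

rB=3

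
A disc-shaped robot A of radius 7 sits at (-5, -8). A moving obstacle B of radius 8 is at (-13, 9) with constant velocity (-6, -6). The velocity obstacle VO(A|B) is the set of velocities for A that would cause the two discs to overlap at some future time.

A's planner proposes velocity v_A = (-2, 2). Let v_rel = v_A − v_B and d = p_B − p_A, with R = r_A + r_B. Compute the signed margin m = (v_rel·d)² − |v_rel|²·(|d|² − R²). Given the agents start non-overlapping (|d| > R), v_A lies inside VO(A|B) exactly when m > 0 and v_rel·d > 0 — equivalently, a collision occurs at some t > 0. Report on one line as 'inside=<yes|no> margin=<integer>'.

d = (-8, 17),  |d|² = 353;  R = 7+8 = 15,  c = 353−15² = 128
v_rel = (4, 8),  |v_rel|² = 80;  v_rel·d = (4)·(-8) + (8)·(17) = 104
80·t² − 208·t + 128 = 0  ⇒  m = 104² − 80·128 = 576
m = 576 > 0,  v_rel·d = 104 > 0  ⇒  inside

inside=yes margin=576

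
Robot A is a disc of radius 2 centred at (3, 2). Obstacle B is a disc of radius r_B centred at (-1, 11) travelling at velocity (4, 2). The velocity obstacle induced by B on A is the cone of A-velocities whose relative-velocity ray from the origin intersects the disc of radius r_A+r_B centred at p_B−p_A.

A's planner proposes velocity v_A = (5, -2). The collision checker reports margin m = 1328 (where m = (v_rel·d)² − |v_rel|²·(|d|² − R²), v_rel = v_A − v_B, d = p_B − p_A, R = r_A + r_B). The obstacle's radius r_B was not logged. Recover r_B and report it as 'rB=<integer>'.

m = 1328
d = (-4, 9);  v_rel = (1, -4),  |v_rel|² = 17
v_rel×d = (1)·(9) − (-4)·(-4) = -7
since m = R²·17 − (-7)²:  R² = (49 + 1328) / 17 = 81
R = √81 = 9  ⇒  r_B = 9 − 2 = 7

rB=7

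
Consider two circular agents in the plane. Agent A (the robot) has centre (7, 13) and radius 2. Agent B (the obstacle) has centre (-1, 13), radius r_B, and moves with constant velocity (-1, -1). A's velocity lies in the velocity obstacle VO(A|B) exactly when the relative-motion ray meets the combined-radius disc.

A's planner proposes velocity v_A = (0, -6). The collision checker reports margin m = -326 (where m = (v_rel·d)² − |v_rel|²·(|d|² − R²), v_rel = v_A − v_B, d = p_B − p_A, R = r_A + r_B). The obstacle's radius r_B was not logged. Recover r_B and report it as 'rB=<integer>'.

m = -326
d = (-8, 0);  v_rel = (1, -5),  |v_rel|² = 26
v_rel×d = (1)·(0) − (-5)·(-8) = -40
since m = R²·26 − (-40)²:  R² = (1600 + -326) / 26 = 49
R = √49 = 7  ⇒  r_B = 7 − 2 = 5

rB=5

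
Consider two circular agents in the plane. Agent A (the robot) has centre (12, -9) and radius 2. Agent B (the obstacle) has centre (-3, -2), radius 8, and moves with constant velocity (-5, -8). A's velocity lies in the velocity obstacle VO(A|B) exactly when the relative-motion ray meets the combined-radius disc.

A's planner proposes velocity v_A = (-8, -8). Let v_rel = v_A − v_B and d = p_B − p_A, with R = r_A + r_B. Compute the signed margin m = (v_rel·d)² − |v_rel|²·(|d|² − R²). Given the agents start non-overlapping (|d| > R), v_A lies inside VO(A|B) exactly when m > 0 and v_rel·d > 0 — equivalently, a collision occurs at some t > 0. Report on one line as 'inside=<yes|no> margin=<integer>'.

d = (-15, 7),  |d|² = 274;  R = 2+8 = 10,  c = 274−10² = 174
v_rel = (-3, 0),  |v_rel|² = 9;  v_rel·d = (-3)·(-15) + (0)·(7) = 45
9·t² − 90·t + 174 = 0  ⇒  m = 45² − 9·174 = 459
m = 459 > 0,  v_rel·d = 45 > 0  ⇒  inside

inside=yes margin=459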